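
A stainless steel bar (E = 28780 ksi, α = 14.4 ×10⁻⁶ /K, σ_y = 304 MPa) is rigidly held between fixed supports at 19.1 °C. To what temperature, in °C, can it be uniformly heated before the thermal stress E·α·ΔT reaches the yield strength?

E = 28780 ksi = 198.4 GPa.
E·α·ΔT = 304.0 MPa ⇒ ΔT = 304.0 / (198.4×10³ × 14.4×10⁻⁶) = 106.4 K.
T = 19.1 + 106.4 = 125.5 °C.

125 °C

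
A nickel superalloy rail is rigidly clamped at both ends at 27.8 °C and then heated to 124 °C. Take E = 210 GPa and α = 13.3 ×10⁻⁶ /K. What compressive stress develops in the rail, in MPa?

ΔT = 96.20 K. Constrained thermal stress σ = E·α·ΔT = 210.0×10³ MPa × 13.3×10⁻⁶ × 96.20 = 269 MPa (compressive).

269 MPa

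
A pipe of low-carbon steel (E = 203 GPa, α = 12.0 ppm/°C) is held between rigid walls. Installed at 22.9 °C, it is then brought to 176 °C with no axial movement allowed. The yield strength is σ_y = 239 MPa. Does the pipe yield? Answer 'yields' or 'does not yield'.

ΔT = 153.1 K. Constrained thermal stress σ = E·α·ΔT = 203.0×10³ MPa × 12.0×10⁻⁶ × 153.1 = 373 MPa (compressive).
Compare to σ_y = 239 MPa: σ ≥ σ_y, so it yields.

yields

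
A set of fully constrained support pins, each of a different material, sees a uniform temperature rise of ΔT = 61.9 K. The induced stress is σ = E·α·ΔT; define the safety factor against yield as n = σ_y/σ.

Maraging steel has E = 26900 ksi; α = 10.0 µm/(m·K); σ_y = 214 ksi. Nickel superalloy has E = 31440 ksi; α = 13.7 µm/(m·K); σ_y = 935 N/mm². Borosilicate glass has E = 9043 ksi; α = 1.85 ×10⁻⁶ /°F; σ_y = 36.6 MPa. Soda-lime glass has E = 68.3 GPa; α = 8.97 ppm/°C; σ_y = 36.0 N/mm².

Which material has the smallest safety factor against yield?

Per material, after unit conversion:
  maraging steel: E = 185.5, α = 10.0, σ_y = 1475 → σ = 115 MPa, n = 12.9
  nickel superalloy: E = 216.8, α = 13.7, σ_y = 935.0 → σ = 184 MPa, n = 5.09
  borosilicate glass: E = 62.35, α = 3.33, σ_y = 36.60 → σ = 12.9 MPa, n = 2.85
  soda-lime glass: E = 68.30, α = 8.97, σ_y = 36.00 → σ = 37.9 MPa, n = 0.949
Soda-lime glass has the lowest safety factor, n = 0.949.

soda-lime glass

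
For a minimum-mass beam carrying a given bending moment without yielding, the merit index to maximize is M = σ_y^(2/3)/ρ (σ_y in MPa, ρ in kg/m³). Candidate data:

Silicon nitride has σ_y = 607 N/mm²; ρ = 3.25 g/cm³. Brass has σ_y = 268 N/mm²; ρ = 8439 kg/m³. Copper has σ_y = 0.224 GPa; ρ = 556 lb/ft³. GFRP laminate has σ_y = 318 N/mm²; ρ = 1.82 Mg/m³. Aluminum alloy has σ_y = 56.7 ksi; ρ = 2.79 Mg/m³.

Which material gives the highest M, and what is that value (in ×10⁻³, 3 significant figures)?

GFRP laminate, M = 25.6×10⁻³

Normalizing units and computing the index:
  silicon nitride: σ_y = 607.0 MPa, ρ = 3250 kg/m³
  brass: σ_y = 268.0 MPa, ρ = 8439 kg/m³
  copper: σ_y = 224.0 MPa, ρ = 8906 kg/m³
  GFRP laminate: σ_y = 318.0 MPa, ρ = 1820 kg/m³
  aluminum alloy: σ_y = 390.9 MPa, ρ = 2790 kg/m³
  GFRP laminate: M = 25.6×10⁻³
  silicon nitride: M = 22.1×10⁻³
  aluminum alloy: M = 19.2×10⁻³
  brass: M = 4.93×10⁻³
  copper: M = 4.14×10⁻³
GFRP laminate has the largest M.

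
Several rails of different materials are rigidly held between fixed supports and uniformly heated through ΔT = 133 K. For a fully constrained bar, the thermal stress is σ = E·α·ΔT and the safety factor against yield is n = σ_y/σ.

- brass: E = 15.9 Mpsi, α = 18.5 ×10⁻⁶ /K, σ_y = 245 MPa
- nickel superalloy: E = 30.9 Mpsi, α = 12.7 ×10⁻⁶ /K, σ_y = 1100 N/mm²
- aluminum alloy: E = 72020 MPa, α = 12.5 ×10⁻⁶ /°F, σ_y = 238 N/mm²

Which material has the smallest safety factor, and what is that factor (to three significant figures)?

With everything in SI (GPa, ×10⁻⁶/K, MPa):
  brass: E = 109.6, α = 18.5, σ_y = 245.0 → σ = 270 MPa, n = 0.908
  nickel superalloy: E = 213.0, α = 12.7, σ_y = 1100 → σ = 360 MPa, n = 3.06
  aluminum alloy: E = 72.02, α = 22.5, σ_y = 238.0 → σ = 216 MPa, n = 1.10
Smallest n: brass with n = 0.908.

brass, n = 0.908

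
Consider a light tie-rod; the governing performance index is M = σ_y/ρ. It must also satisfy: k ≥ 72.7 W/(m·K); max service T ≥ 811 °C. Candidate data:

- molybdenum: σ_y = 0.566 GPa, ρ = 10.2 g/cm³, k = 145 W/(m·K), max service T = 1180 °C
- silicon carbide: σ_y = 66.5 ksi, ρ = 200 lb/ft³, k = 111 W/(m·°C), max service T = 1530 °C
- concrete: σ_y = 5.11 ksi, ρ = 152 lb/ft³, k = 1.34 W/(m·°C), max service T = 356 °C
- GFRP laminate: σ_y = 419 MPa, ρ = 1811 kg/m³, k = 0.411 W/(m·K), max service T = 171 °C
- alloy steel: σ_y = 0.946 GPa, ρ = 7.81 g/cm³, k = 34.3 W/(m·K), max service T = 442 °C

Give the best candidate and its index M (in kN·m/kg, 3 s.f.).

Screen on constraints: k ≥ 72.7 W/(m·K); max service T ≥ 811 °C. Survivors: molybdenum, silicon carbide.
After converting to SI:
  molybdenum: σ_y = 566.0 MPa, ρ = 10200 kg/m³
  silicon carbide: σ_y = 458.5 MPa, ρ = 3204 kg/m³
  silicon carbide: M = 143 kN·m/kg
  molybdenum: M = 55.5 kN·m/kg
Silicon carbide ranks first.

silicon carbide, M = 143 kN·m/kg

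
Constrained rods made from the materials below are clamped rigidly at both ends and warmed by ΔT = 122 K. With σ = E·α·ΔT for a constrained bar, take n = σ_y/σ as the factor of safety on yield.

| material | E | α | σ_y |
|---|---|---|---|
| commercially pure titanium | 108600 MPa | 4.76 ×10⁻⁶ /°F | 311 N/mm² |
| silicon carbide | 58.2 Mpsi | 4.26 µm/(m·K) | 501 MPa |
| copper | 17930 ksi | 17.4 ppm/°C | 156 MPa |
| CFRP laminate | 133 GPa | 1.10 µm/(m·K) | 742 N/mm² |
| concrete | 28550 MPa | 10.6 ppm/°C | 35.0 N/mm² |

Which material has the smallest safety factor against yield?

copper

Per material, after unit conversion:
  commercially pure titanium: E = 108.6, α = 8.57, σ_y = 311.0 → σ = 114 MPa, n = 2.74
  silicon carbide: E = 401.3, α = 4.26, σ_y = 501.0 → σ = 209 MPa, n = 2.40
  copper: E = 123.6, α = 17.4, σ_y = 156.0 → σ = 262 MPa, n = 0.594
  CFRP laminate: E = 133.0, α = 1.10, σ_y = 742.0 → σ = 17.8 MPa, n = 41.6
  concrete: E = 28.55, α = 10.6, σ_y = 35.00 → σ = 36.9 MPa, n = 0.948
The minimum is copper at n = 0.594.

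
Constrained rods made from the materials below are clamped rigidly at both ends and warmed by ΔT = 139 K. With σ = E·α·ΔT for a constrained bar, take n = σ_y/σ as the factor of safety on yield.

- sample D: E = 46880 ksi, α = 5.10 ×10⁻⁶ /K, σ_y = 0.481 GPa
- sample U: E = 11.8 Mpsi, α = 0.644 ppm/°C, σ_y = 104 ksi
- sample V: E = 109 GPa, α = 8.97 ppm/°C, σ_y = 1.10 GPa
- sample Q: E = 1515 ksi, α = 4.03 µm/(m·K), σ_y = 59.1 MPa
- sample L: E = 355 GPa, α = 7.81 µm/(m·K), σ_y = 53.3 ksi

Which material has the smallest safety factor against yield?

With everything in SI (GPa, ×10⁻⁶/K, MPa):
  sample D: E = 323.2, α = 5.10, σ_y = 481.0 → σ = 229 MPa, n = 2.10
  sample U: E = 81.36, α = 0.644, σ_y = 717.1 → σ = 7.28 MPa, n = 98.5
  sample V: E = 109.0, α = 8.97, σ_y = 1100 → σ = 136 MPa, n = 8.09
  sample Q: E = 10.45, α = 4.03, σ_y = 59.10 → σ = 5.85 MPa, n = 10.1
  sample L: E = 355.0, α = 7.81, σ_y = 367.5 → σ = 385 MPa, n = 0.954
Smallest n: sample L with n = 0.954.

sample L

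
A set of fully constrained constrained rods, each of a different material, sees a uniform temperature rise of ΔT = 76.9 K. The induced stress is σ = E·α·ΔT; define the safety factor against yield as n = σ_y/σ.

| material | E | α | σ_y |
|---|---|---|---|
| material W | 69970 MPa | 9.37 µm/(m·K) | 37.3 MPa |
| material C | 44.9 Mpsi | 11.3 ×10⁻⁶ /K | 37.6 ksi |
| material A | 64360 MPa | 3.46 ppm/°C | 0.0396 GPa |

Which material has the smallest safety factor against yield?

material W

Per material, after unit conversion:
  material W: E = 69.97, α = 9.37, σ_y = 37.30 → σ = 50.4 MPa, n = 0.740
  material C: E = 309.6, α = 11.3, σ_y = 259.2 → σ = 269 MPa, n = 0.964
  material A: E = 64.36, α = 3.46, σ_y = 39.60 → σ = 17.1 MPa, n = 2.31
Material W has the lowest safety factor, n = 0.740.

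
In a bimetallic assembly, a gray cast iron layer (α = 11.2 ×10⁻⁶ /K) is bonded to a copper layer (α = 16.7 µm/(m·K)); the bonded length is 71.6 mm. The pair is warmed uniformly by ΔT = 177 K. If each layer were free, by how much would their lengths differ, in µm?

Δα = |11.2 − 16.7|×10⁻⁶/K = 5.50×10⁻⁶/K.
ΔL_mismatch = Δα·L·ΔT = 5.50×10⁻⁶ × 71.6 mm × 177.0 K = 69.7 µm.

69.7 µm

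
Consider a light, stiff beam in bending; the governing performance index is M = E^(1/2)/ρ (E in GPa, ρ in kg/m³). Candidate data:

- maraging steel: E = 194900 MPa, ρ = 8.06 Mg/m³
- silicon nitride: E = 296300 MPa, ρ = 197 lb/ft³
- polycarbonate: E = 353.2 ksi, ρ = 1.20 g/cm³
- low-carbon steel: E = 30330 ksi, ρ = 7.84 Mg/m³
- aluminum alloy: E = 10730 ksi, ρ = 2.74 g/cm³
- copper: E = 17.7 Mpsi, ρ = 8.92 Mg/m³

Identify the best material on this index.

silicon nitride

Convert each candidate to consistent units, then evaluate M:
  maraging steel: E = 194.9 GPa, ρ = 8060 kg/m³
  silicon nitride: E = 296.3 GPa, ρ = 3156 kg/m³
  polycarbonate: E = 2.435 GPa, ρ = 1200 kg/m³
  low-carbon steel: E = 209.1 GPa, ρ = 7840 kg/m³
  aluminum alloy: E = 73.98 GPa, ρ = 2740 kg/m³
  copper: E = 122.0 GPa, ρ = 8920 kg/m³
  silicon nitride: M = 5.45×10⁻³
  aluminum alloy: M = 3.14×10⁻³
  low-carbon steel: M = 1.84×10⁻³
  maraging steel: M = 1.73×10⁻³
  polycarbonate: M = 1.30×10⁻³
  copper: M = 1.24×10⁻³
Silicon nitride has the largest M.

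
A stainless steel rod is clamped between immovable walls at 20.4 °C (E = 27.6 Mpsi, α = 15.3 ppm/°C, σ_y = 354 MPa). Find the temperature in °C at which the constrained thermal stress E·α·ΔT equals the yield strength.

142 °C

E = 27.6 Mpsi = 190.3 GPa.
E·α·ΔT = 354.0 MPa ⇒ ΔT = 354.0 / (190.3×10³ × 15.3×10⁻⁶) = 121.6 K.
T = 20.4 + 121.6 = 142.0 °C.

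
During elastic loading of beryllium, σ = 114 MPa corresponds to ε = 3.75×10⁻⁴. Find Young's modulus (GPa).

E = σ/ε = 114 MPa / 3.75×10⁻⁴ = 304000 MPa = 304 GPa.

304 GPa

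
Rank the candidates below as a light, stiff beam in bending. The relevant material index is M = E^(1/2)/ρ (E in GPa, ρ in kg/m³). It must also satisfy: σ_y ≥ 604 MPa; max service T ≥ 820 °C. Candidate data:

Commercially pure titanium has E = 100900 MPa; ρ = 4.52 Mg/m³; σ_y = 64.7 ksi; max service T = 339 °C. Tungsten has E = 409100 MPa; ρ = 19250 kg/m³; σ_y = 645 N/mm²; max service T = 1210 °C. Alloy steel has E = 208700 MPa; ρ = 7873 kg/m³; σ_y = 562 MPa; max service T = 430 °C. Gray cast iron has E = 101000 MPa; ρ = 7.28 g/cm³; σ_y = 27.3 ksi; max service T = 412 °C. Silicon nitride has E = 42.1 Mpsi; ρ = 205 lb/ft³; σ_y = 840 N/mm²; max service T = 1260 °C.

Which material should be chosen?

silicon nitride

Screen on constraints: σ_y ≥ 604 MPa; max service T ≥ 820 °C. Survivors: tungsten, silicon nitride.
Normalizing units and computing the index:
  tungsten: E = 409.1 GPa, ρ = 19250 kg/m³
  silicon nitride: E = 290.3 GPa, ρ = 3284 kg/m³
  silicon nitride: M = 5.19×10⁻³
  tungsten: M = 1.05×10⁻³
Silicon nitride has the largest M.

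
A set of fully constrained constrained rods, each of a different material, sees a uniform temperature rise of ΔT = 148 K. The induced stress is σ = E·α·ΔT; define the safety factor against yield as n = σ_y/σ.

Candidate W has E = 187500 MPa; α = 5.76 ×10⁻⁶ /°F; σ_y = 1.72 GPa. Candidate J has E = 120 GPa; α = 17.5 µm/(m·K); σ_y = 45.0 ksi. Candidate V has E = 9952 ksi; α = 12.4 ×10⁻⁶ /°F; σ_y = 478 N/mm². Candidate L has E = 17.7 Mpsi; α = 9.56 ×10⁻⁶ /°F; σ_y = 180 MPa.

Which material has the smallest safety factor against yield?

candidate L

With everything in SI (GPa, ×10⁻⁶/K, MPa):
  candidate W: E = 187.5, α = 10.4, σ_y = 1720 → σ = 288 MPa, n = 5.98
  candidate J: E = 120.0, α = 17.5, σ_y = 310.3 → σ = 311 MPa, n = 0.998
  candidate V: E = 68.62, α = 22.3, σ_y = 478.0 → σ = 227 MPa, n = 2.11
  candidate L: E = 122.0, α = 17.2, σ_y = 180.0 → σ = 311 MPa, n = 0.579
Smallest n: candidate L with n = 0.579.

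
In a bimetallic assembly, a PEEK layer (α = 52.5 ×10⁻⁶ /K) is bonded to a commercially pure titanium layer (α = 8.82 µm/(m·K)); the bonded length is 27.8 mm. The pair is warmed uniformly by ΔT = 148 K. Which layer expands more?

PEEK

α(PEEK) = 52.5×10⁻⁶/K vs α(commercially pure titanium) = 8.82×10⁻⁶/K.
Higher α expands more for the same ΔT: PEEK.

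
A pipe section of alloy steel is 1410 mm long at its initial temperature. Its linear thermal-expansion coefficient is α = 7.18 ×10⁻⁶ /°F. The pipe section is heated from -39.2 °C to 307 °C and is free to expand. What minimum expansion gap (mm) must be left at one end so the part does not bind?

6.31 mm

Convert α: 7.18×10⁻⁶/°F × (9/5) = 12.9×10⁻⁶/K.
ΔT = 307 − (-39.2) = 346.2 K.
ΔL = α·L₀·ΔT = 12.9×10⁻⁶ × 1410 mm × 346.2 K = 6.31 mm.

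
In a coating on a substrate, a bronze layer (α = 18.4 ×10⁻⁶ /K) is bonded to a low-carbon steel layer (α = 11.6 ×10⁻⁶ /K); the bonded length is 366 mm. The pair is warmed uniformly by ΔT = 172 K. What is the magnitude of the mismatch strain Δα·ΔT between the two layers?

1.17×10⁻³

Δα = |18.4 − 11.6|×10⁻⁶/K = 6.80×10⁻⁶/K.
Mismatch strain = Δα·ΔT = 6.80×10⁻⁶ × 172.0 = 1.17×10⁻³.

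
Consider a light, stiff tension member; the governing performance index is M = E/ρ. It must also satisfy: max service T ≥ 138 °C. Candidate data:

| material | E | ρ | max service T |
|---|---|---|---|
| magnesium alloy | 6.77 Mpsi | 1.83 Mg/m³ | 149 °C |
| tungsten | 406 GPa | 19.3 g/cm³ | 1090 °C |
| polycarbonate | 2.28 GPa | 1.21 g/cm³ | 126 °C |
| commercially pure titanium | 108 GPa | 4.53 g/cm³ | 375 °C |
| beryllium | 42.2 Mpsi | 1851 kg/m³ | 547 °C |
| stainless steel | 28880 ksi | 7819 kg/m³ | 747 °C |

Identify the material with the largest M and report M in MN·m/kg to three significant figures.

Screen on constraints: max service T ≥ 138 °C. Survivors: magnesium alloy, tungsten, commercially pure titanium, beryllium, stainless steel.
Convert each candidate to consistent units, then evaluate M:
  magnesium alloy: E = 46.68 GPa, ρ = 1830 kg/m³
  tungsten: E = 406.0 GPa, ρ = 19300 kg/m³
  commercially pure titanium: E = 108.0 GPa, ρ = 4530 kg/m³
  beryllium: E = 291.0 GPa, ρ = 1851 kg/m³
  stainless steel: E = 199.1 GPa, ρ = 7819 kg/m³
  beryllium: M = 157 MN·m/kg
  magnesium alloy: M = 25.5 MN·m/kg
  stainless steel: M = 25.5 MN·m/kg
  commercially pure titanium: M = 23.8 MN·m/kg
  tungsten: M = 21.0 MN·m/kg
The maximum is for beryllium.

beryllium, M = 157 MN·m/kg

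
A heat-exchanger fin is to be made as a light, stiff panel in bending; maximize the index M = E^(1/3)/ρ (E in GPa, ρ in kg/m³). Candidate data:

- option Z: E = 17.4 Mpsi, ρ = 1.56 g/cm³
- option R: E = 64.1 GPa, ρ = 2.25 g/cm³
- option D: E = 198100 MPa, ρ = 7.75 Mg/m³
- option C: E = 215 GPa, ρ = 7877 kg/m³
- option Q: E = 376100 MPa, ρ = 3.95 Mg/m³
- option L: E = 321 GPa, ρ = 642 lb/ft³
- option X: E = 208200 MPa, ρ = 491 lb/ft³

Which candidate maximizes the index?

option Z

In SI units:
  option Z: E = 120.0 GPa, ρ = 1560 kg/m³
  option R: E = 64.10 GPa, ρ = 2250 kg/m³
  option D: E = 198.1 GPa, ρ = 7750 kg/m³
  option C: E = 215.0 GPa, ρ = 7877 kg/m³
  option Q: E = 376.1 GPa, ρ = 3950 kg/m³
  option L: E = 321.0 GPa, ρ = 10280 kg/m³
  option X: E = 208.2 GPa, ρ = 7865 kg/m³
  option Z: M = 3.16×10⁻³
  option Q: M = 1.83×10⁻³
  option R: M = 1.78×10⁻³
  option C: M = 0.761×10⁻³
  option X: M = 0.754×10⁻³
  option D: M = 0.752×10⁻³
  option L: M = 0.666×10⁻³
Option Z ranks first.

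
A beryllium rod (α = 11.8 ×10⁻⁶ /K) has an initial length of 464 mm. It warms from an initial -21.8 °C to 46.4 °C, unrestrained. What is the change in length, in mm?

0.373 mm

ΔT = 46.4 − (-21.8) = 68.20 K.
ΔL = α·L₀·ΔT = 11.8×10⁻⁶ × 464 mm × 68.20 K = 0.373 mm.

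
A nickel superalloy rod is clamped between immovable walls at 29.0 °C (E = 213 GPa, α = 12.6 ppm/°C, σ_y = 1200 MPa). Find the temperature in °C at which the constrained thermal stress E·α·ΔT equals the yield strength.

E·α·ΔT = 1200 MPa ⇒ ΔT = 1200 / (213.0×10³ × 12.6×10⁻⁶) = 447.1 K.
T = 29.0 + 447.1 = 476.1 °C.

476 °C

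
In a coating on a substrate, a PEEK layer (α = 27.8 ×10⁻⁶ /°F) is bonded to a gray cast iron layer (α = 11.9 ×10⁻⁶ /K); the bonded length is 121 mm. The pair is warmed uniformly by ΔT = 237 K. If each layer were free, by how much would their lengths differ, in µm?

PEEK: α = 27.8×10⁻⁶/°F × 9/5 = 50.0×10⁻⁶/K.
Δα = |50.0 − 11.9|×10⁻⁶/K = 38.1×10⁻⁶/K.
ΔL_mismatch = Δα·L·ΔT = 38.1×10⁻⁶ × 121.0 mm × 237.0 K = 1090 µm.

1090 µm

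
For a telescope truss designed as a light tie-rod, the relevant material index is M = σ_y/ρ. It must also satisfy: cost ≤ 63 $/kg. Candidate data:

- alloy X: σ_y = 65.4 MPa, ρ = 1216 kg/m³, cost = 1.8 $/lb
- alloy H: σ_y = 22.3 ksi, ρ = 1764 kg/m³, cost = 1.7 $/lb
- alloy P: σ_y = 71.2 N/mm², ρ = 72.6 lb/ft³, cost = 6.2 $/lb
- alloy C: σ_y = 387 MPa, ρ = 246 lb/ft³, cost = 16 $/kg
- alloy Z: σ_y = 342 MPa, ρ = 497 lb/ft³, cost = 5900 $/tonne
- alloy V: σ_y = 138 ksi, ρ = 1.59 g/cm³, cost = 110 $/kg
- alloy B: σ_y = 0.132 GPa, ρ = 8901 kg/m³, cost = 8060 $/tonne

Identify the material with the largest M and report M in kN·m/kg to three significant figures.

alloy C, M = 98.2 kN·m/kg

Screen on constraints: cost ≤ 63 $/kg. Survivors: alloy X, alloy H, alloy P, alloy C, alloy Z, alloy B.
Putting every candidate on a common basis:
  alloy X: σ_y = 65.40 MPa, ρ = 1216 kg/m³
  alloy H: σ_y = 153.8 MPa, ρ = 1764 kg/m³
  alloy P: σ_y = 71.20 MPa, ρ = 1163 kg/m³
  alloy C: σ_y = 387.0 MPa, ρ = 3941 kg/m³
  alloy Z: σ_y = 342.0 MPa, ρ = 7961 kg/m³
  alloy B: σ_y = 132.0 MPa, ρ = 8901 kg/m³
  alloy C: M = 98.2 kN·m/kg
  alloy H: M = 87.2 kN·m/kg
  alloy P: M = 61.2 kN·m/kg
  alloy X: M = 53.8 kN·m/kg
  alloy Z: M = 43.0 kN·m/kg
  alloy B: M = 14.8 kN·m/kg
The maximum is for alloy C.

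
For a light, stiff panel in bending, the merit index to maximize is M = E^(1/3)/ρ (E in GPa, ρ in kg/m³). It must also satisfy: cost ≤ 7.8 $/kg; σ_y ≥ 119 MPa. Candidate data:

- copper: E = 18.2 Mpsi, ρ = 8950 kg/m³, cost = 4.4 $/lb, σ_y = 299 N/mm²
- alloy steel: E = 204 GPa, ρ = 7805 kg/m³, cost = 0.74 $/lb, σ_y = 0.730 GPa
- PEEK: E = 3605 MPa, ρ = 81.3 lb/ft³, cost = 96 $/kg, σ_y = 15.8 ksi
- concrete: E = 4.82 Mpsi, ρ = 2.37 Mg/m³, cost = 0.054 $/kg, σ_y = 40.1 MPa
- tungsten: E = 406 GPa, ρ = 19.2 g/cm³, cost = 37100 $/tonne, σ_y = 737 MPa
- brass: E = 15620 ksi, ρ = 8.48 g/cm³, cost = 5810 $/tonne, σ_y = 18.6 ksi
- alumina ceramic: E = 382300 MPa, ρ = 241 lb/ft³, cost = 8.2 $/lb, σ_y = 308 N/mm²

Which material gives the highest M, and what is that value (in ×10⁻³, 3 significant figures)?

Screen on constraints: cost ≤ 7.8 $/kg; σ_y ≥ 119 MPa. Survivors: alloy steel, brass.
In SI units:
  alloy steel: E = 204.0 GPa, ρ = 7805 kg/m³
  brass: E = 107.7 GPa, ρ = 8480 kg/m³
  alloy steel: M = 0.754×10⁻³
  brass: M = 0.561×10⁻³
Highest index: alloy steel.

alloy steel, M = 0.754×10⁻³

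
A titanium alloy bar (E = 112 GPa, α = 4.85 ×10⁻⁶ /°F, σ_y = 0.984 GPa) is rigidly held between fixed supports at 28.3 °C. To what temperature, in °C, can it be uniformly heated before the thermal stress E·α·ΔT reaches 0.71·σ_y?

α = 4.85×10⁻⁶/°F × 9/5 = 8.73×10⁻⁶/K.
σ_y = 0.984 GPa = 984.0 MPa.
E·α·ΔT = 698.6 MPa ⇒ ΔT = 698.6 / (112.0×10³ × 8.73×10⁻⁶) = 714.5 K.
T = 28.3 + 714.5 = 742.8 °C.

743 °C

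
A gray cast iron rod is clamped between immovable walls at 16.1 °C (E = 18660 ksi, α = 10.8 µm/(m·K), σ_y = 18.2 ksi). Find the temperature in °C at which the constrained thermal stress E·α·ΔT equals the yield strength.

106 °C

E = 18660 ksi = 128.7 GPa.
σ_y = 18.2 ksi = 125.5 MPa.
E·α·ΔT = 125.5 MPa ⇒ ΔT = 125.5 / (128.7×10³ × 10.8×10⁻⁶) = 90.31 K.
T = 16.1 + 90.31 = 106.4 °C.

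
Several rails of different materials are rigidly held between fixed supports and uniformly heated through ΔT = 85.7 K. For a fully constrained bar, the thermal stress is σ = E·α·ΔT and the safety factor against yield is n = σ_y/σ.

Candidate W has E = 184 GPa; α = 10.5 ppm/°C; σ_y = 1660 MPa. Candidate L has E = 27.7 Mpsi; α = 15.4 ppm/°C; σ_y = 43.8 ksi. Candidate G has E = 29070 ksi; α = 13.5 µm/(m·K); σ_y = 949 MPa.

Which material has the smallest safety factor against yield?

candidate L

In consistent units (E in GPa, α in ×10⁻⁶/K, σ_y in MPa):
  candidate W: E = 184.0, α = 10.5, σ_y = 1660 → σ = 166 MPa, n = 10.0
  candidate L: E = 191.0, α = 15.4, σ_y = 302.0 → σ = 252 MPa, n = 1.20
  candidate G: E = 200.4, α = 13.5, σ_y = 949.0 → σ = 232 MPa, n = 4.09
Smallest n: candidate L with n = 1.20.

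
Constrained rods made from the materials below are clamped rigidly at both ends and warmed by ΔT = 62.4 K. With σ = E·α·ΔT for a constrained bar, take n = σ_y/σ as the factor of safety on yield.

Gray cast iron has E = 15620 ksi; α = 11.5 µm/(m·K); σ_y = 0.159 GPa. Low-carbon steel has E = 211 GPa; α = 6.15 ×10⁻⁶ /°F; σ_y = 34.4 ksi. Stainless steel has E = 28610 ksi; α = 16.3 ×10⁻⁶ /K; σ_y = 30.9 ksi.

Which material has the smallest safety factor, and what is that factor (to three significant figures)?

stainless steel, n = 1.06

In consistent units (E in GPa, α in ×10⁻⁶/K, σ_y in MPa):
  gray cast iron: E = 107.7, α = 11.5, σ_y = 159.0 → σ = 77.3 MPa, n = 2.06
  low-carbon steel: E = 211.0, α = 11.1, σ_y = 237.2 → σ = 146 MPa, n = 1.63
  stainless steel: E = 197.3, α = 16.3, σ_y = 213.0 → σ = 201 MPa, n = 1.06
The minimum is stainless steel at n = 1.06.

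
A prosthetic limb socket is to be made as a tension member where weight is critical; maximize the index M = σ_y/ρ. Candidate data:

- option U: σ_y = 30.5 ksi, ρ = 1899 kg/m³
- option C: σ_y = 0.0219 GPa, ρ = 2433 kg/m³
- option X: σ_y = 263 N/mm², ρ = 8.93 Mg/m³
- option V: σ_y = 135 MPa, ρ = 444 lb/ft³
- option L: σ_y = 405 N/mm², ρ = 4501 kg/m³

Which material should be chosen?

option U

After converting to SI:
  option U: σ_y = 210.3 MPa, ρ = 1899 kg/m³
  option C: σ_y = 21.90 MPa, ρ = 2433 kg/m³
  option X: σ_y = 263.0 MPa, ρ = 8930 kg/m³
  option V: σ_y = 135.0 MPa, ρ = 7112 kg/m³
  option L: σ_y = 405.0 MPa, ρ = 4501 kg/m³
  option U: M = 111 kN·m/kg
  option L: M = 90.0 kN·m/kg
  option X: M = 29.5 kN·m/kg
  option V: M = 19.0 kN·m/kg
  option C: M = 9.00 kN·m/kg
Highest index: option U.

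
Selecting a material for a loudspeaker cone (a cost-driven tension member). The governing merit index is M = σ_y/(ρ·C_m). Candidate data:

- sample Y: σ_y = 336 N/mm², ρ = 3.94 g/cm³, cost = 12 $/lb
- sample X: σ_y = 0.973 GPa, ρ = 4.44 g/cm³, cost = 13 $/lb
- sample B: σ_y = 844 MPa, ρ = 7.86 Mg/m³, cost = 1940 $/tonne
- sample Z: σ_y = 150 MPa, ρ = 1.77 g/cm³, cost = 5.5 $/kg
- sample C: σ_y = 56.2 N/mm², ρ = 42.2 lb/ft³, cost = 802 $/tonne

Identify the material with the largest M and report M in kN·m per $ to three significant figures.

sample C, M = 104 kN·m per $

Convert each candidate to consistent units, then evaluate M:
  sample Y: σ_y = 336.0 MPa, ρ = 3940 kg/m³, cost = 26.46 $/kg
  sample X: σ_y = 973.0 MPa, ρ = 4440 kg/m³, cost = 28.66 $/kg
  sample B: σ_y = 844.0 MPa, ρ = 7860 kg/m³, cost = 1.940 $/kg
  sample Z: σ_y = 150.0 MPa, ρ = 1770 kg/m³, cost = 5.500 $/kg
  sample C: σ_y = 56.20 MPa, ρ = 676.0 kg/m³, cost = 0.8020 $/kg
  sample C: M = 104 kN·m per $
  sample B: M = 55.4 kN·m per $
  sample Z: M = 15.4 kN·m per $
  sample X: M = 7.65 kN·m per $
  sample Y: M = 3.22 kN·m per $
Sample C ranks first.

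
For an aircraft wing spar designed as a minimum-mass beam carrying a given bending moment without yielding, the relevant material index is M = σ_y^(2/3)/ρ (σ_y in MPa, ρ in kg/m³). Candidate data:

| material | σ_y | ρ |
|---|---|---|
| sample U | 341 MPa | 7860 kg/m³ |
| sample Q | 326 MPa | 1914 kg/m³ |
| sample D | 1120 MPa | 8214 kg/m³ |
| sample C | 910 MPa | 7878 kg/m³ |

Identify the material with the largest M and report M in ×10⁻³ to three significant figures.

Per-candidate index values:
  sample Q: M = 24.7×10⁻³
  sample D: M = 13.1×10⁻³
  sample C: M = 11.9×10⁻³
  sample U: M = 6.21×10⁻³
The maximum is for sample Q.

sample Q, M = 24.7×10⁻³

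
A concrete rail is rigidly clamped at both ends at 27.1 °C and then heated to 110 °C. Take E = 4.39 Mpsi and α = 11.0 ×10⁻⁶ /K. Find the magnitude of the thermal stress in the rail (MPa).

27.6 MPa

E = 4.39 Mpsi = 30.27 GPa.
ΔT = 82.90 K. Constrained thermal stress σ = E·α·ΔT = 30.27×10³ MPa × 11.0×10⁻⁶ × 82.90 = 27.6 MPa (compressive).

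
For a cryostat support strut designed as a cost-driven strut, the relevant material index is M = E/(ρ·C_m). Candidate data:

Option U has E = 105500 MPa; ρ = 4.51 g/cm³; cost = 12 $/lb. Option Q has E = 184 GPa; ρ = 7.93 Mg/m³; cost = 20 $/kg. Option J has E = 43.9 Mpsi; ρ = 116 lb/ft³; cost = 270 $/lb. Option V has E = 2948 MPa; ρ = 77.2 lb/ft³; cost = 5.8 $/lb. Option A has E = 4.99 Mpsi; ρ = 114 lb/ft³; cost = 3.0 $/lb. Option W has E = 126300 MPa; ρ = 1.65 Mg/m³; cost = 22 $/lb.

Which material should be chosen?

After converting to SI:
  option U: E = 105.5 GPa, ρ = 4510 kg/m³, cost = 26.46 $/kg
  option Q: E = 184.0 GPa, ρ = 7930 kg/m³, cost = 20.00 $/kg
  option J: E = 302.7 GPa, ρ = 1858 kg/m³, cost = 595.2 $/kg
  option V: E = 2.948 GPa, ρ = 1237 kg/m³, cost = 12.79 $/kg
  option A: E = 34.40 GPa, ρ = 1826 kg/m³, cost = 6.614 $/kg
  option W: E = 126.3 GPa, ρ = 1650 kg/m³, cost = 48.50 $/kg
  option A: M = 2.85 MN·m per $
  option W: M = 1.58 MN·m per $
  option Q: M = 1.16 MN·m per $
  option U: M = 0.884 MN·m per $
  option J: M = 0.274 MN·m per $
  option V: M = 0.186 MN·m per $
Option A ranks first.

option A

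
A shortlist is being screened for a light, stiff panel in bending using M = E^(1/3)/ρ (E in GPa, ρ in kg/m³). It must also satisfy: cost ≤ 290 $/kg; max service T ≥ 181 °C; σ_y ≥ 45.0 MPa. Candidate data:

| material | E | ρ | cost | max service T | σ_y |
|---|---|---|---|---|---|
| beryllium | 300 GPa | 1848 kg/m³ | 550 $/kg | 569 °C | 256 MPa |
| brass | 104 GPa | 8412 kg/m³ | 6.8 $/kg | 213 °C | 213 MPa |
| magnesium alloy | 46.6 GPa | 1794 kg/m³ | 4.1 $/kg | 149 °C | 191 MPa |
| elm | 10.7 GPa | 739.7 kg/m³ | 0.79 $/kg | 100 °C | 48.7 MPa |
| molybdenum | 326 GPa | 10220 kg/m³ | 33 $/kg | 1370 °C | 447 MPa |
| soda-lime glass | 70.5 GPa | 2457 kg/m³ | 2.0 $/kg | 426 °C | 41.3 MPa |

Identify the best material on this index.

molybdenum

Screen on constraints: cost ≤ 290 $/kg; max service T ≥ 181 °C; σ_y ≥ 45.0 MPa. Survivors: brass, molybdenum.
Evaluate M for each candidate:
  molybdenum: M = 0.673×10⁻³
  brass: M = 0.559×10⁻³
Highest index: molybdenum.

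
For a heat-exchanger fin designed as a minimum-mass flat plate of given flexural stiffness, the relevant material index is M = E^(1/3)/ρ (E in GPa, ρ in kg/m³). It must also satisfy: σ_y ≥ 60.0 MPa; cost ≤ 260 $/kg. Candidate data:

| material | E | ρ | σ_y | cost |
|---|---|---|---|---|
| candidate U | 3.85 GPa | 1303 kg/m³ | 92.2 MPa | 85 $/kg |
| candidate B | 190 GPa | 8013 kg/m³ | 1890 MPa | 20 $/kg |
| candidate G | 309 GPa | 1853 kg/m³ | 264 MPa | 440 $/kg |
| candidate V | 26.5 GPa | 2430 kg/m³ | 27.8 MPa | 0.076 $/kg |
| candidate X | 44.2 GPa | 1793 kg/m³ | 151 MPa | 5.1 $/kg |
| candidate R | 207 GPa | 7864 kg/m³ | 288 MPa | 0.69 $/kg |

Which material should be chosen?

candidate X

Screen on constraints: σ_y ≥ 60.0 MPa; cost ≤ 260 $/kg. Survivors: candidate U, candidate B, candidate X, candidate R.
Evaluate M for each candidate:
  candidate X: M = 1.97×10⁻³
  candidate U: M = 1.20×10⁻³
  candidate R: M = 0.752×10⁻³
  candidate B: M = 0.717×10⁻³
The maximum is for candidate X.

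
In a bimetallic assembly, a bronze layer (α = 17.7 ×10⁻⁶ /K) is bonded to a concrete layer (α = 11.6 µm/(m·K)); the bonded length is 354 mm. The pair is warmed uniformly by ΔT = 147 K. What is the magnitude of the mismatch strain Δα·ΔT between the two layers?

Δα = |17.7 − 11.6|×10⁻⁶/K = 6.10×10⁻⁶/K.
Mismatch strain = Δα·ΔT = 6.10×10⁻⁶ × 147.0 = 8.97×10⁻⁴.

8.97×10⁻⁴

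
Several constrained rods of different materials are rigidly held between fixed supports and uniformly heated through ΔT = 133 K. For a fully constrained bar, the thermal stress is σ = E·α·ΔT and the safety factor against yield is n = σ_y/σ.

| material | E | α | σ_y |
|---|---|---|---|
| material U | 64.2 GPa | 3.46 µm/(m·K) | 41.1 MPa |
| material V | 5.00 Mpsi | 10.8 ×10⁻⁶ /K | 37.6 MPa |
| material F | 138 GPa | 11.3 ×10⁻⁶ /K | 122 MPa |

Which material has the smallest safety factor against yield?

material F

With everything in SI (GPa, ×10⁻⁶/K, MPa):
  material U: E = 64.20, α = 3.46, σ_y = 41.10 → σ = 29.5 MPa, n = 1.39
  material V: E = 34.47, α = 10.8, σ_y = 37.60 → σ = 49.5 MPa, n = 0.759
  material F: E = 138.0, α = 11.3, σ_y = 122.0 → σ = 207 MPa, n = 0.588
Material F has the lowest safety factor, n = 0.588.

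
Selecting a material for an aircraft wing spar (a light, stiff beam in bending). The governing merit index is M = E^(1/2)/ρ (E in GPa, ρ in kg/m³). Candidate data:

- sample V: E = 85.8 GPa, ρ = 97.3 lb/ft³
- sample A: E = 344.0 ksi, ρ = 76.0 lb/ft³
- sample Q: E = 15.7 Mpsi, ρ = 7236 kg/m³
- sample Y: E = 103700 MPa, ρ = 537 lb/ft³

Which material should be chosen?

Putting every candidate on a common basis:
  sample V: E = 85.80 GPa, ρ = 1559 kg/m³
  sample A: E = 2.372 GPa, ρ = 1217 kg/m³
  sample Q: E = 108.2 GPa, ρ = 7236 kg/m³
  sample Y: E = 103.7 GPa, ρ = 8602 kg/m³
  sample V: M = 5.94×10⁻³
  sample Q: M = 1.44×10⁻³
  sample A: M = 1.27×10⁻³
  sample Y: M = 1.18×10⁻³
Sample V ranks first.

sample V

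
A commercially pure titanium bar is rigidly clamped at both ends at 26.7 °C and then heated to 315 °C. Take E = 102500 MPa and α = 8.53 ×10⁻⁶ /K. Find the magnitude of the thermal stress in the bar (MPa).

E = 102500 MPa = 102.5 GPa.
ΔT = 288.3 K. Constrained thermal stress σ = E·α·ΔT = 102.5×10³ MPa × 8.53×10⁻⁶ × 288.3 = 252 MPa (compressive).

252 MPa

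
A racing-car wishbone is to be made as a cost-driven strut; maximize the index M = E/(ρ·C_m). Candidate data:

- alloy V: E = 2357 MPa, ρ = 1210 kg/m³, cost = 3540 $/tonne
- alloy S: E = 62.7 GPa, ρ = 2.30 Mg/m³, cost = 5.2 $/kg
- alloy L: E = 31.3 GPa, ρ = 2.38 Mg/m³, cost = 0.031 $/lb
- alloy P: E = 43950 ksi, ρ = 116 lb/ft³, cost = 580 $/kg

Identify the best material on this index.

alloy L

Normalizing units and computing the index:
  alloy V: E = 2.357 GPa, ρ = 1210 kg/m³, cost = 3.540 $/kg
  alloy S: E = 62.70 GPa, ρ = 2300 kg/m³, cost = 5.200 $/kg
  alloy L: E = 31.30 GPa, ρ = 2380 kg/m³, cost = 0.06834 $/kg
  alloy P: E = 303.0 GPa, ρ = 1858 kg/m³, cost = 580.0 $/kg
  alloy L: M = 192 MN·m per $
  alloy S: M = 5.24 MN·m per $
  alloy V: M = 0.550 MN·m per $
  alloy P: M = 0.281 MN·m per $
Alloy L has the largest M.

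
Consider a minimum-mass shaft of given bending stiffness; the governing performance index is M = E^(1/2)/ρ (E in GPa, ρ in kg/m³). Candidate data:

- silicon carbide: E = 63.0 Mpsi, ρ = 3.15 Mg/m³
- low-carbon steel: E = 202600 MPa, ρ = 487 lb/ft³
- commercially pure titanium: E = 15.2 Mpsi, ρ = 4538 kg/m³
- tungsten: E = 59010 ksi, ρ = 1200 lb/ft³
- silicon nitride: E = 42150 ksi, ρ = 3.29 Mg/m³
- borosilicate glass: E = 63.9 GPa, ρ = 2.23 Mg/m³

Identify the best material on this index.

In SI units:
  silicon carbide: E = 434.4 GPa, ρ = 3150 kg/m³
  low-carbon steel: E = 202.6 GPa, ρ = 7801 kg/m³
  commercially pure titanium: E = 104.8 GPa, ρ = 4538 kg/m³
  tungsten: E = 406.9 GPa, ρ = 19220 kg/m³
  silicon nitride: E = 290.6 GPa, ρ = 3290 kg/m³
  borosilicate glass: E = 63.90 GPa, ρ = 2230 kg/m³
  silicon carbide: M = 6.62×10⁻³
  silicon nitride: M = 5.18×10⁻³
  borosilicate glass: M = 3.58×10⁻³
  commercially pure titanium: M = 2.26×10⁻³
  low-carbon steel: M = 1.82×10⁻³
  tungsten: M = 1.05×10⁻³
Silicon carbide ranks first.

silicon carbide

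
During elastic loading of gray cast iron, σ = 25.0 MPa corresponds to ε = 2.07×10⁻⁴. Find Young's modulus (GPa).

E = σ/ε = 25.0 MPa / 2.07×10⁻⁴ = 120800 MPa = 121 GPa.

121 GPa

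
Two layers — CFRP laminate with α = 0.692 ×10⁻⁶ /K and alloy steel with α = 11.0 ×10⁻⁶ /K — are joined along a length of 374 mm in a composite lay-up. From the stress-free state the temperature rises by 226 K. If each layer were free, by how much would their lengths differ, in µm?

Δα = |0.692 − 11.0|×10⁻⁶/K = 10.3×10⁻⁶/K.
ΔL_mismatch = Δα·L·ΔT = 10.3×10⁻⁶ × 374.0 mm × 226.0 K = 871 µm.

871 µm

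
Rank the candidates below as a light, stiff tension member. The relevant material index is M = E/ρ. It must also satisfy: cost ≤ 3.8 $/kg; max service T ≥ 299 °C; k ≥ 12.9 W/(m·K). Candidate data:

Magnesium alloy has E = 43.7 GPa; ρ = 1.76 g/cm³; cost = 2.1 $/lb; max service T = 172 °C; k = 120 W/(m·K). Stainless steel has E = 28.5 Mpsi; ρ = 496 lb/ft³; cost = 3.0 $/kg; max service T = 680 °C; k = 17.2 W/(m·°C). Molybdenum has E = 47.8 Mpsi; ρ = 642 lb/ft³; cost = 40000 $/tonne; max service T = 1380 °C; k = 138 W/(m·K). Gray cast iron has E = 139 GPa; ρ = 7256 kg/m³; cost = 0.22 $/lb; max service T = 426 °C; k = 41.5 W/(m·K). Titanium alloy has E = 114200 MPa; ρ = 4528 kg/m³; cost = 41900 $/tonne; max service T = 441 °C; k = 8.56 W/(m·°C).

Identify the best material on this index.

stainless steel

Screen on constraints: cost ≤ 3.8 $/kg; max service T ≥ 299 °C; k ≥ 12.9 W/(m·K). Survivors: stainless steel, gray cast iron.
After converting to SI:
  stainless steel: E = 196.5 GPa, ρ = 7945 kg/m³
  gray cast iron: E = 139.0 GPa, ρ = 7256 kg/m³
  stainless steel: M = 24.7 MN·m/kg
  gray cast iron: M = 19.2 MN·m/kg
Stainless steel has the largest M.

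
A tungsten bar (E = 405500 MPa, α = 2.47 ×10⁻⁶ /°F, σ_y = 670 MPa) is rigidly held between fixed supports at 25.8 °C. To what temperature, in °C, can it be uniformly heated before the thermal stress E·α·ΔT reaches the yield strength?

397 °C

E = 405500 MPa = 405.5 GPa.
α = 2.47×10⁻⁶/°F × 9/5 = 4.45×10⁻⁶/K.
E·α·ΔT = 670.0 MPa ⇒ ΔT = 670.0 / (405.5×10³ × 4.45×10⁻⁶) = 371.6 K.
T = 25.8 + 371.6 = 397.4 °C.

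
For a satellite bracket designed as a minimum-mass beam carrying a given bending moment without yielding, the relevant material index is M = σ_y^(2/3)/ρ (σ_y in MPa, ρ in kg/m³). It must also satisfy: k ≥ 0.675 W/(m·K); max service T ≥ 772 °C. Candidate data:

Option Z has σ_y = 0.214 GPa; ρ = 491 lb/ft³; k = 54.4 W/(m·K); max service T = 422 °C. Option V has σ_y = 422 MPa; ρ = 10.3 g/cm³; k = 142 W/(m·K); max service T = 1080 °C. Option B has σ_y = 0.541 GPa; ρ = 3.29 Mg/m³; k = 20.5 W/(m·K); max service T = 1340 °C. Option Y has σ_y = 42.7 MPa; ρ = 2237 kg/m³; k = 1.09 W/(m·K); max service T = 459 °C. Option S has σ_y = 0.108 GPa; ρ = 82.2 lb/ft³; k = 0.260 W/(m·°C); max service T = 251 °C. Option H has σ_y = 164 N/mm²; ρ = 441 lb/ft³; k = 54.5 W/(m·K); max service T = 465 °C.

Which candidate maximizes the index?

Screen on constraints: k ≥ 0.675 W/(m·K); max service T ≥ 772 °C. Survivors: option V, option B.
Convert each candidate to consistent units, then evaluate M:
  option V: σ_y = 422.0 MPa, ρ = 10300 kg/m³
  option B: σ_y = 541.0 MPa, ρ = 3290 kg/m³
  option B: M = 20.2×10⁻³
  option V: M = 5.46×10⁻³
The maximum is for option B.

option B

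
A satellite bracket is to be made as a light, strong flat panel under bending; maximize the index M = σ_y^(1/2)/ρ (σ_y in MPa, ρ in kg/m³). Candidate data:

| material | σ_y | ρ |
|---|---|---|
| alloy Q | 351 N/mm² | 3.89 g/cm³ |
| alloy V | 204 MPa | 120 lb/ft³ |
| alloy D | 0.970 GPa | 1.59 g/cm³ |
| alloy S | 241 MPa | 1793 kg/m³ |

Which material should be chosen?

In SI units:
  alloy Q: σ_y = 351.0 MPa, ρ = 3890 kg/m³
  alloy V: σ_y = 204.0 MPa, ρ = 1922 kg/m³
  alloy D: σ_y = 970.0 MPa, ρ = 1590 kg/m³
  alloy S: σ_y = 241.0 MPa, ρ = 1793 kg/m³
  alloy D: M = 19.6×10⁻³
  alloy S: M = 8.66×10⁻³
  alloy V: M = 7.43×10⁻³
  alloy Q: M = 4.82×10⁻³
Alloy D ranks first.

alloy D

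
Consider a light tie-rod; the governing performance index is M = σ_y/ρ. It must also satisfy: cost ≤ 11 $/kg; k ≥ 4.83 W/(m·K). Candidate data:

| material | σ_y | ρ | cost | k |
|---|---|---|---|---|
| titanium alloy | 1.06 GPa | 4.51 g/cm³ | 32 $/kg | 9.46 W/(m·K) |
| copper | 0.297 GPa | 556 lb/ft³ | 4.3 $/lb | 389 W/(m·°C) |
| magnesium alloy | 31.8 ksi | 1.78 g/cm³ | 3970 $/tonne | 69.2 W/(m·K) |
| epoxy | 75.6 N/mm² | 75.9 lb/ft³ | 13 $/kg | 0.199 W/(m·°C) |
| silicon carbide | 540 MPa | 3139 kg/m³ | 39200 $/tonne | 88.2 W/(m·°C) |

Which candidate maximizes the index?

Screen on constraints: cost ≤ 11 $/kg; k ≥ 4.83 W/(m·K). Survivors: copper, magnesium alloy.
Putting every candidate on a common basis:
  copper: σ_y = 297.0 MPa, ρ = 8906 kg/m³
  magnesium alloy: σ_y = 219.3 MPa, ρ = 1780 kg/m³
  magnesium alloy: M = 123 kN·m/kg
  copper: M = 33.3 kN·m/kg
The maximum is for magnesium alloy.

magnesium alloy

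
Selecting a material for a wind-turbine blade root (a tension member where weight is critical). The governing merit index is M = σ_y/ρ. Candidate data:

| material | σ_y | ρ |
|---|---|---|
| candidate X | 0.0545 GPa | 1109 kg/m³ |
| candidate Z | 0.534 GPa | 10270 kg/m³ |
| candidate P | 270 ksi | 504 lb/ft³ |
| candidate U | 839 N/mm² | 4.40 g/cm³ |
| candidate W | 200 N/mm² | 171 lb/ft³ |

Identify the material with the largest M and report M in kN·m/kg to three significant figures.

Convert each candidate to consistent units, then evaluate M:
  candidate X: σ_y = 54.50 MPa, ρ = 1109 kg/m³
  candidate Z: σ_y = 534.0 MPa, ρ = 10270 kg/m³
  candidate P: σ_y = 1862 MPa, ρ = 8073 kg/m³
  candidate U: σ_y = 839.0 MPa, ρ = 4400 kg/m³
  candidate W: σ_y = 200.0 MPa, ρ = 2739 kg/m³
  candidate P: M = 231 kN·m/kg
  candidate U: M = 191 kN·m/kg
  candidate W: M = 73.0 kN·m/kg
  candidate Z: M = 52.0 kN·m/kg
  candidate X: M = 49.1 kN·m/kg
Highest index: candidate P.

candidate P, M = 231 kN·m/kg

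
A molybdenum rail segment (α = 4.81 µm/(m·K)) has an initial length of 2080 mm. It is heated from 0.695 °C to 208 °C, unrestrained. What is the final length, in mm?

2082.1 mm

ΔT = 208 − 0.695 = 207.3 K.
ΔL = α·L₀·ΔT = 4.81×10⁻⁶ × 2080 mm × 207.3 K = 2.07 mm.
L = L₀ + ΔL = 2080 + 2.07 = 2082.1 mm.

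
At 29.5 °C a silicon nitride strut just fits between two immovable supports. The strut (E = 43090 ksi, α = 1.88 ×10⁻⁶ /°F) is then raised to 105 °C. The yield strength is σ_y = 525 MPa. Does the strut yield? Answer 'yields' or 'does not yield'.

does not yield

E = 43090 ksi = 297.1 GPa.
α = 1.88×10⁻⁶/°F × 9/5 = 3.38×10⁻⁶/K.
ΔT = 75.50 K. Constrained thermal stress σ = E·α·ΔT = 297.1×10³ MPa × 3.38×10⁻⁶ × 75.50 = 75.9 MPa (compressive).
Compare to σ_y = 525 MPa: σ < σ_y, so it does not yield.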